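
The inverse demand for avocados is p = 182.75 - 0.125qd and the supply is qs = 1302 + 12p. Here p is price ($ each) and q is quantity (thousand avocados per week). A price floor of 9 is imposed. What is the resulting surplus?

Rewriting in direct form: qd = 1462 - 8p.
Evaluating both curves at the floor price 9 gives qd = 1390, qs = 1410.
Surplus = qs - qd = 1410 - 1390 = 20.

Surplus = 20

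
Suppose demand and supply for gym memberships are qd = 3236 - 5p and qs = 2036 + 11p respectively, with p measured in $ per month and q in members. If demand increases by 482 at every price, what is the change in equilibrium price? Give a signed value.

Δp = 30.125

At equilibrium qd = qs, so 3236 - 5p = 2036 + 11p; collecting terms, 1200 = 16p and p* = 75.
From the demand curve, q* = 3236 - 5(75) = 2861.
After the shift, demand is qd = 3718 - 5p.
New equilibrium: 1682 = 16p, so p = 105.125 and q = 3192.375.
Δp = 105.125 - 75 = 30.125.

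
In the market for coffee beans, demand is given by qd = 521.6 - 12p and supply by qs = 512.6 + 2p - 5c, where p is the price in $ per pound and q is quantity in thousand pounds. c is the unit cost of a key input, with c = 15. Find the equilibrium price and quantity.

p* = 6, q* = 449.6

With c = 15, supply is qs = 437.6 + 2p.
Equating demand and supply, 521.6 - 12p = 437.6 + 2p gives 14p = 84, so p* = 6.
Substitute back: q* = 521.6 - 12(6) = 449.6.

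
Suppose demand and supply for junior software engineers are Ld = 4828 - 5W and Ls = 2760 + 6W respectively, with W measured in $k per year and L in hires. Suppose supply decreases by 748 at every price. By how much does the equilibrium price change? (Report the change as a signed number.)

ΔW = 68

Set Ld = Ls: 4828 - 5W = 2760 + 6W, so 2068 = 11W and W* = 188.
Then L* = 4828 - 5(188) = 3888.
After the shift, supply is Ls = 2012 + 6W.
New equilibrium: 2816 = 11W, so W = 256 and L = 3548.
ΔW = 256 - 188 = 68.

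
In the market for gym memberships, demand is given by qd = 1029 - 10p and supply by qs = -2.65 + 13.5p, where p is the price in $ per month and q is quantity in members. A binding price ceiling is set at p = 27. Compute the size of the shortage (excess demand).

Evaluating both curves at the ceiling price 27 gives qd = 759, qs = 361.85.
Shortage = qd - qs = 759 - 361.85 = 397.15.

Shortage = 397.15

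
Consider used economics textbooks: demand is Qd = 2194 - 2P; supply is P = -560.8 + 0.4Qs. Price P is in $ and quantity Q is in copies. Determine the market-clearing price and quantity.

P* = 176, Q* = 1842

Rewriting in direct form: Qs = 1402 + 2.5P.
The market clears where 2194 - 2P = 1402 + 2.5P. Rearranging, 4.5P = 792, hence P* = 176.
Then Q* = 2194 - 2(176) = 1842.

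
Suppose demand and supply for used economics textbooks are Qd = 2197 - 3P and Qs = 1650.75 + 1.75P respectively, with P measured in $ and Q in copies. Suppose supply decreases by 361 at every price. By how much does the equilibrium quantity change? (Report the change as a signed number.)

At equilibrium Qd = Qs, so 2197 - 3P = 1650.75 + 1.75P; collecting terms, 546.25 = 4.75P and P* = 115.
Then Q* = 2197 - 3(115) = 1852.
After the shift, supply is Qs = 1289.75 + 1.75P.
New equilibrium: 907.25 = 4.75P, so P = 191 and Q = 1624.
ΔQ = 1624 - 1852 = -228.

ΔQ = -228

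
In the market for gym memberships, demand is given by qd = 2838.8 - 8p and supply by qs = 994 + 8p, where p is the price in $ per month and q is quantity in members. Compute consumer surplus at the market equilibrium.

Set qd = qs: 2838.8 - 8p = 994 + 8p, so 1844.8 = 16p and p* = 115.3.
Substitute back: q* = 2838.8 - 8(115.3) = 1916.4.
Demand choke price (qd = 0): p = 2838.8/8 = 354.85. Consumer surplus = ½ × (354.85 - 115.3) × 1916.4 = 229536.81.

Consumer surplus = 229536.81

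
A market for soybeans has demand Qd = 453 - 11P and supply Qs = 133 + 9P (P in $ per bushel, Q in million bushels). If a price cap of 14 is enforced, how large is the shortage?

At P = 14: Qd = 299 and Qs = 259.
Shortage = Qd - Qs = 299 - 259 = 40.

Shortage = 40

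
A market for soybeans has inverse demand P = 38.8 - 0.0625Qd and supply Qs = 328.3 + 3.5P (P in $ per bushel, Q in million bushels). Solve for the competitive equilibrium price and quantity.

Rewriting in direct form: Qd = 620.8 - 16P.
At equilibrium Qd = Qs, so 620.8 - 16P = 328.3 + 3.5P; collecting terms, 292.5 = 19.5P and P* = 15.
Then Q* = 620.8 - 16(15) = 380.8.

P* = 15, Q* = 380.8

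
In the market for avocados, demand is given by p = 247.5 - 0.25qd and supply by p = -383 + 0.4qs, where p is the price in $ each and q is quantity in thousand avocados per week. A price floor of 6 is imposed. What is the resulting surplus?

Surplus = 6.5

Inverting to quantity form: qd = 990 - 4p and qs = 957.5 + 2.5p.
At p = 6: qd = 966 and qs = 972.5.
Surplus = qs - qd = 972.5 - 966 = 6.5.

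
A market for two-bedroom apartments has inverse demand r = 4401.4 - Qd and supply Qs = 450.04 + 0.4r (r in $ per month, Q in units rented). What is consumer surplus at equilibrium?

Consumer surplus = 1246620.5

Rewriting in direct form: Qd = 4401.4 - r.
Equating demand and supply, 4401.4 - r = 450.04 + 0.4r gives 1.4r = 3951.36, so r* = 2822.4.
Plugging r* into demand: Q* = 4401.4 - 2822.4 = 1579.
Demand choke price (Qd = 0): r = 4401.4. Consumer surplus = ½ × (4401.4 - 2822.4) × 1579 = 1246620.5.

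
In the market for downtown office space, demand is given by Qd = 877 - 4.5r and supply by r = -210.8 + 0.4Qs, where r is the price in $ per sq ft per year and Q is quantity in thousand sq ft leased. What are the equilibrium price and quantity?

Inverting to quantity form: Qs = 527 + 2.5r.
The market clears where 877 - 4.5r = 527 + 2.5r. Rearranging, 7r = 350, hence r* = 50.
Substitute back: Q* = 877 - 4.5(50) = 652.

r* = 50, Q* = 652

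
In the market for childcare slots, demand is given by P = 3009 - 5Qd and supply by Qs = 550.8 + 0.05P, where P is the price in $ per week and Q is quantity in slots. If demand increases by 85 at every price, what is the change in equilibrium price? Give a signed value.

ΔP = 340

Solving each curve for Q: Qd = 601.8 - 0.2P.
The market clears where 601.8 - 0.2P = 550.8 + 0.05P. Rearranging, 0.25P = 51, hence P* = 204.
Substitute back: Q* = 601.8 - 0.2(204) = 561.
After the shift, demand is Qd = 686.8 - 0.2P.
The new intersection has 136 = 0.25P, i.e. P = 544, Q = 578.
ΔP = 544 - 204 = 340.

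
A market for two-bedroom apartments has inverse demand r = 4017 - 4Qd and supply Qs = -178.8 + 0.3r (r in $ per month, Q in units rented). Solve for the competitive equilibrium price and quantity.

Solving each curve for Q: Qd = 1004.25 - 0.25r.
Set Qd = Qs: 1004.25 - 0.25r = -178.8 + 0.3r, so 1183.05 = 0.55r and r* = 2151.
Plugging r* into demand: Q* = 1004.25 - 0.25(2151) = 466.5.

r* = 2151, Q* = 466.5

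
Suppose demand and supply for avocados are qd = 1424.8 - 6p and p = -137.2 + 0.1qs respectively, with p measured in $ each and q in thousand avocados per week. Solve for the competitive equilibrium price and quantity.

p* = 3.3, q* = 1405

In direct form, qs = 1372 + 10p.
Equating demand and supply, 1424.8 - 6p = 1372 + 10p gives 16p = 52.8, so p* = 3.3.
Substitute back: q* = 1424.8 - 6(3.3) = 1405.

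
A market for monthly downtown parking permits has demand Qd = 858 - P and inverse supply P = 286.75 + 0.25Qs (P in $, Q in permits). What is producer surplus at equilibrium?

In direct form, Qs = -1147 + 4P.
Set Qd = Qs: 858 - P = -1147 + 4P, so 2005 = 5P and P* = 401.
Plugging P* into demand: Q* = 858 - 401 = 457.
Supply choke price (Qs = 0): P = 286.75. Producer surplus = ½ × (401 - 286.75) × 457 = 26106.125.

Producer surplus = 26106.125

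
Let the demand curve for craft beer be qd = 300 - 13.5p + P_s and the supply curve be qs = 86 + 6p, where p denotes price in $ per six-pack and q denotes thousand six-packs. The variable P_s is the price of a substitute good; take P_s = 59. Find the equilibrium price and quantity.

With P_s = 59, demand is qd = 359 - 13.5p.
The market clears where 359 - 13.5p = 86 + 6p. Rearranging, 19.5p = 273, hence p* = 14.
Plugging p* into demand: q* = 359 - 13.5(14) = 170.

p* = 14, q* = 170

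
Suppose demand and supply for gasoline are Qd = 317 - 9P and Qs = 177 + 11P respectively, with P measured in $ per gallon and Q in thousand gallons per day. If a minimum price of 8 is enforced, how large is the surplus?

Surplus = 20

Evaluating both curves at the floor price 8 gives Qd = 245, Qs = 265.
Surplus = Qs - Qd = 265 - 245 = 20.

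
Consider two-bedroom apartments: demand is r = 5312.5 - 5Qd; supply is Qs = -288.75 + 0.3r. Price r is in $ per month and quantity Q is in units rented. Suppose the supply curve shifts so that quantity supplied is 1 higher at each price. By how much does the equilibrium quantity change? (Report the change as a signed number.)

Inverting to quantity form: Qd = 1062.5 - 0.2r.
At equilibrium Qd = Qs, so 1062.5 - 0.2r = -288.75 + 0.3r; collecting terms, 1351.25 = 0.5r and r* = 2702.5.
Then Q* = 1062.5 - 0.2(2702.5) = 522.
After the shift, supply is Qs = -287.75 + 0.3r.
Re-solving, 0.5r = 1350.25 gives r = 2700.5 and Q = 522.4.
ΔQ = 522.4 - 522 = 0.4.

ΔQ = 0.4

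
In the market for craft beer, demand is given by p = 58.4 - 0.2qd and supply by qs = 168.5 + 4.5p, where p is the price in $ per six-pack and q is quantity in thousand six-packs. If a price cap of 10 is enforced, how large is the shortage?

Shortage = 28.5

Solving each curve for q: qd = 292 - 5p.
Evaluating both curves at the ceiling price 10 gives qd = 242, qs = 213.5.
Shortage = qd - qs = 242 - 213.5 = 28.5.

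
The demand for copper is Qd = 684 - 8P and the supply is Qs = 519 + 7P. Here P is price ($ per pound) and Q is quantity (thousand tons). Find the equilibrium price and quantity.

P* = 11, Q* = 596

At equilibrium Qd = Qs, so 684 - 8P = 519 + 7P; collecting terms, 165 = 15P and P* = 11.
Then Q* = 684 - 8(11) = 596.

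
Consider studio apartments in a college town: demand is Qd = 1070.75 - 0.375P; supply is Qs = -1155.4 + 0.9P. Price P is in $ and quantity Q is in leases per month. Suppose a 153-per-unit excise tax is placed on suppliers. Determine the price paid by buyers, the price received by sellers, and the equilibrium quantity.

P_b = 1854, P_s = 1701, Q = 375.5

With a tax of 153 on suppliers, they supply based on the net price P_s = P_b - 153, so Qs = -1293.1 + 0.9P_b.
Market clearing requires 1070.75 - 0.375P_b = -1293.1 + 0.9P_b; hence 2363.85 = 1.275P_b and P_b = 1854.
So P_s = 1701 and the quantity traded is Q = 1070.75 - 0.375(1854) = 375.5.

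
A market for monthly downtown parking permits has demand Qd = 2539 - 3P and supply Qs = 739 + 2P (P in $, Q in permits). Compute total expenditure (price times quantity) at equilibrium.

Total expenditure = 525240

The market clears where 2539 - 3P = 739 + 2P. Rearranging, 5P = 1800, hence P* = 360.
Plugging P* into demand: Q* = 2539 - 3(360) = 1459.
Total expenditure = P* × Q* = 360 × 1459 = 525240.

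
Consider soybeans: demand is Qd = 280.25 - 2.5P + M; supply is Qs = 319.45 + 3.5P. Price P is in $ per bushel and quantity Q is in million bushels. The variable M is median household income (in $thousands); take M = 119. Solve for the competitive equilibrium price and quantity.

With M = 119, demand is Qd = 399.25 - 2.5P.
Set Qd = Qs: 399.25 - 2.5P = 319.45 + 3.5P, so 79.8 = 6P and P* = 13.3.
Plugging P* into demand: Q* = 399.25 - 2.5(13.3) = 366.

P* = 13.3, Q* = 366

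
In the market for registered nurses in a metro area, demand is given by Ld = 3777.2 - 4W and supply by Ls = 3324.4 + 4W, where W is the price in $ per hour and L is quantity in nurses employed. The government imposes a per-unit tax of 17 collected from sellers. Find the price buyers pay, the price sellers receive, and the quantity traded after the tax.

W_b = 65.1, W_s = 48.1, L = 3516.8

With a tax of 17 on sellers, they supply based on the net price W_s = W_b - 17, so Ls = 3256.4 + 4W_b.
Set Ld = Ls: 3777.2 - 4W_b = 3256.4 + 4W_b, so 520.8 = 8W_b and W_b = 65.1.
Then W_s = 65.1 - 17 = 48.1 and L = 3777.2 - 4(65.1) = 3516.8.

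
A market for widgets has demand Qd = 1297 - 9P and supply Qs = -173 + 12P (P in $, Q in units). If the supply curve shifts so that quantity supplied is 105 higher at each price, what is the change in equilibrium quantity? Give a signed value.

ΔQ = 45

The market clears where 1297 - 9P = -173 + 12P. Rearranging, 21P = 1470, hence P* = 70.
From the demand curve, Q* = 1297 - 9(70) = 667.
After the shift, supply is Qs = -68 + 12P.
Re-solving, 21P = 1365 gives P = 65 and Q = 712.
ΔQ = 712 - 667 = 45.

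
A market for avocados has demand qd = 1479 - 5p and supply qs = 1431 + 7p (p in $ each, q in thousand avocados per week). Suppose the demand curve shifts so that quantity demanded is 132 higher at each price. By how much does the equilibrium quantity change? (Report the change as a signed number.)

Set qd = qs: 1479 - 5p = 1431 + 7p, so 48 = 12p and p* = 4.
Plugging p* into demand: q* = 1479 - 5(4) = 1459.
After the shift, demand is qd = 1611 - 5p.
Re-solving, 12p = 180 gives p = 15 and q = 1536.
Δq = 1536 - 1459 = 77.

Δq = 77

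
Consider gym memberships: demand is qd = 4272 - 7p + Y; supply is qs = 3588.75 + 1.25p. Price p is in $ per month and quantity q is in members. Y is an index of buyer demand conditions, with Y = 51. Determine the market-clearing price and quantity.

p* = 89, q* = 3700

With Y = 51, demand is qd = 4323 - 7p.
At equilibrium qd = qs, so 4323 - 7p = 3588.75 + 1.25p; collecting terms, 734.25 = 8.25p and p* = 89.
From the demand curve, q* = 4323 - 7(89) = 3700.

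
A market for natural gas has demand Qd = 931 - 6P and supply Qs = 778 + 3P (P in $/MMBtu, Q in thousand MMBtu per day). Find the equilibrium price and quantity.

P* = 17, Q* = 829

At equilibrium Qd = Qs, so 931 - 6P = 778 + 3P; collecting terms, 153 = 9P and P* = 17.
Plugging P* into demand: Q* = 931 - 6(17) = 829.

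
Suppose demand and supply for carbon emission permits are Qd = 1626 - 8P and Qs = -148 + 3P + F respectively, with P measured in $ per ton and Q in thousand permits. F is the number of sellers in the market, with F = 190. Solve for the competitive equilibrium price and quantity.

P* = 144, Q* = 474

With F = 190, supply is Qs = 42 + 3P.
The market clears where 1626 - 8P = 42 + 3P. Rearranging, 11P = 1584, hence P* = 144.
Substitute back: Q* = 1626 - 8(144) = 474.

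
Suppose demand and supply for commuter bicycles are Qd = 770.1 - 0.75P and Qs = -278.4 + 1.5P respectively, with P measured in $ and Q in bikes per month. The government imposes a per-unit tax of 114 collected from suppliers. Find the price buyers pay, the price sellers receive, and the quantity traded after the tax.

P_b = 542, P_s = 428, Q = 363.6

Suppliers keep P_s = P_b - 114 per unit, so supply in terms of the buyer price is Qs = -449.4 + 1.5P_b.
Equate demand and the shifted supply: 770.1 - 0.75P_b = -449.4 + 1.5P_b, giving 2.25P_b = 1219.5, so P_b = 542.
So P_s = 428 and the quantity traded is Q = 770.1 - 0.75(542) = 363.6.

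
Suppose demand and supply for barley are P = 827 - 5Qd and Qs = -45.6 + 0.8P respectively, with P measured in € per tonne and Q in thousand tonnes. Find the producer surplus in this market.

Inverting to quantity form: Qd = 165.4 - 0.2P.
Equating demand and supply, 165.4 - 0.2P = -45.6 + 0.8P gives P = 211, so P* = 211.
Substitute back: Q* = 165.4 - 0.2(211) = 123.2.
Supply choke price (Qs = 0): P = 57. Producer surplus = ½ × (211 - 57) × 123.2 = 9486.4.

Producer surplus = 9486.4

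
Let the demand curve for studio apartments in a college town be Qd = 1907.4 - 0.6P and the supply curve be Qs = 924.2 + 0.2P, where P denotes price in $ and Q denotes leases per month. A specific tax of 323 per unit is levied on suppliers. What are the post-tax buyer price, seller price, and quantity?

P_b = 1309.75, P_s = 986.75, Q = 1121.55

Suppliers keep P_s = P_b - 323 per unit, so supply in terms of the buyer price is Qs = 859.6 + 0.2P_b.
Equate demand and the shifted supply: 1907.4 - 0.6P_b = 859.6 + 0.2P_b, giving 0.8P_b = 1047.8, so P_b = 1309.75.
Then P_s = 1309.75 - 323 = 986.75 and Q = 1907.4 - 0.6(1309.75) = 1121.55.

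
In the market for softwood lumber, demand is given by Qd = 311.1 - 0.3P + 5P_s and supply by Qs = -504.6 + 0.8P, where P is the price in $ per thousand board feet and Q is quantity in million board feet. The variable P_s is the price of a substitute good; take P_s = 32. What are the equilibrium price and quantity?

With P_s = 32, demand is Qd = 471.1 - 0.3P.
Set Qd = Qs: 471.1 - 0.3P = -504.6 + 0.8P, so 975.7 = 1.1P and P* = 887.
From the demand curve, Q* = 471.1 - 0.3(887) = 205.

P* = 887, Q* = 205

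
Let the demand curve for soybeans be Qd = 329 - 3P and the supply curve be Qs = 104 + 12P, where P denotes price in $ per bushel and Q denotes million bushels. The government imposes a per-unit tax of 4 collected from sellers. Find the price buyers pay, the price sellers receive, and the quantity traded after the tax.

With a tax of 4 on sellers, they supply based on the net price P_s = P_b - 4, so Qs = 56 + 12P_b.
Equate demand and the shifted supply: 329 - 3P_b = 56 + 12P_b, giving 15P_b = 273, so P_b = 18.2.
Then P_s = 18.2 - 4 = 14.2 and Q = 329 - 3(18.2) = 274.4.

P_b = 18.2, P_s = 14.2, Q = 274.4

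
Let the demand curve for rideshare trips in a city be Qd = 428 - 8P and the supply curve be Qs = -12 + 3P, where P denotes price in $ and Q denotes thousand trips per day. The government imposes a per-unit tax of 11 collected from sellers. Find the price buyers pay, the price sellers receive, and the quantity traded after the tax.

Sellers keep P_s = P_b - 11 per unit, so supply in terms of the buyer price is Qs = -45 + 3P_b.
Market clearing requires 428 - 8P_b = -45 + 3P_b; hence 473 = 11P_b and P_b = 43.
So P_s = 32 and the quantity traded is Q = 428 - 8(43) = 84.

P_b = 43, P_s = 32, Q = 84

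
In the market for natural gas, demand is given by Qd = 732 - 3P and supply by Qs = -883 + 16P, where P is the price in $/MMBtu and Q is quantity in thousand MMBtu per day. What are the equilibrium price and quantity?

Set Qd = Qs: 732 - 3P = -883 + 16P, so 1615 = 19P and P* = 85.
Then Q* = 732 - 3(85) = 477.

P* = 85, Q* = 477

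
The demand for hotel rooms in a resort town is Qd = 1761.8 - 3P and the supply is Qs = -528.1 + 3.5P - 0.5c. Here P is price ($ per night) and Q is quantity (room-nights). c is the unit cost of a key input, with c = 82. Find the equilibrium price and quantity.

P* = 358.6, Q* = 686

With c = 82, supply is Qs = -569.1 + 3.5P.
The market clears where 1761.8 - 3P = -569.1 + 3.5P. Rearranging, 6.5P = 2330.9, hence P* = 358.6.
From the demand curve, Q* = 1761.8 - 3(358.6) = 686.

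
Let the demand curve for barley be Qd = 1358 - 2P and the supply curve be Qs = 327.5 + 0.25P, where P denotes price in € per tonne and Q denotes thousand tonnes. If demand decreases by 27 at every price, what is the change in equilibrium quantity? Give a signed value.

Set Qd = Qs: 1358 - 2P = 327.5 + 0.25P, so 1030.5 = 2.25P and P* = 458.
Substitute back: Q* = 1358 - 2(458) = 442.
After the shift, demand is Qd = 1331 - 2P.
The new intersection has 1003.5 = 2.25P, i.e. P = 446, Q = 439.
ΔQ = 439 - 442 = -3.

ΔQ = -3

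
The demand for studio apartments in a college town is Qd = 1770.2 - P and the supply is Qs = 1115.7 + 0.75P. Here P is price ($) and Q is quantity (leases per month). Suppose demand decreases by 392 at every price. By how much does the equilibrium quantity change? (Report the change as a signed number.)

Set Qd = Qs: 1770.2 - P = 1115.7 + 0.75P, so 654.5 = 1.75P and P* = 374.
From the demand curve, Q* = 1770.2 - 374 = 1396.2.
After the shift, demand is Qd = 1378.2 - P.
The new intersection has 262.5 = 1.75P, i.e. P = 150, Q = 1228.2.
ΔQ = 1228.2 - 1396.2 = -168.

ΔQ = -168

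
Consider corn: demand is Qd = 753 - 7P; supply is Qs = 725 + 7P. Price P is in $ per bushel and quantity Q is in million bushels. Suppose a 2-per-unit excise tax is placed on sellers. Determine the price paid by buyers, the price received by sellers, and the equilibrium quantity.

With a tax of 2 on sellers, they supply based on the net price P_s = P_b - 2, so Qs = 711 + 7P_b.
Set Qd = Qs: 753 - 7P_b = 711 + 7P_b, so 42 = 14P_b and P_b = 3.
Then P_s = 3 - 2 = 1 and Q = 753 - 7(3) = 732.

P_b = 3, P_s = 1, Q = 732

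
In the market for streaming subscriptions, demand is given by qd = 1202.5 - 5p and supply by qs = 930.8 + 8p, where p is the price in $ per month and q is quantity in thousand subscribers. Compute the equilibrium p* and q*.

The market clears where 1202.5 - 5p = 930.8 + 8p. Rearranging, 13p = 271.7, hence p* = 20.9.
Plugging p* into demand: q* = 1202.5 - 5(20.9) = 1098.

p* = 20.9, q* = 1098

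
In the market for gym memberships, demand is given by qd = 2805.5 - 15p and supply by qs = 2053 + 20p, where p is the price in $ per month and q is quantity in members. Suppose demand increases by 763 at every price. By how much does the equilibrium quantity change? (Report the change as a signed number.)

Δq = 436

Set qd = qs: 2805.5 - 15p = 2053 + 20p, so 752.5 = 35p and p* = 21.5.
From the demand curve, q* = 2805.5 - 15(21.5) = 2483.
After the shift, demand is qd = 3568.5 - 15p.
Re-solving, 35p = 1515.5 gives p = 43.3 and q = 2919.
Δq = 2919 - 2483 = 436.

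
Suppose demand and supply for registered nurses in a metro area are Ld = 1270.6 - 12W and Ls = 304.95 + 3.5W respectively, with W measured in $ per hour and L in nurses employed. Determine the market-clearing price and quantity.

W* = 62.3, L* = 523

The market clears where 1270.6 - 12W = 304.95 + 3.5W. Rearranging, 15.5W = 965.65, hence W* = 62.3.
Plugging W* into demand: L* = 1270.6 - 12(62.3) = 523.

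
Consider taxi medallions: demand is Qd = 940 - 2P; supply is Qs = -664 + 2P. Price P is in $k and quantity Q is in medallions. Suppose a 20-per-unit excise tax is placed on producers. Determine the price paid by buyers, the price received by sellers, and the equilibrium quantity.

P_b = 411, P_s = 391, Q = 118

Producers keep P_s = P_b - 20 per unit, so supply in terms of the buyer price is Qs = -704 + 2P_b.
Market clearing requires 940 - 2P_b = -704 + 2P_b; hence 1644 = 4P_b and P_b = 411.
Then P_s = 411 - 20 = 391 and Q = 940 - 2(411) = 118.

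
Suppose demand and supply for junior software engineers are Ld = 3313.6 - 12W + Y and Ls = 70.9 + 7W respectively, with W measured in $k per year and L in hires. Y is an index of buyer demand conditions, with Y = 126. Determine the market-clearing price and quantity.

W* = 177.3, L* = 1312

With Y = 126, demand is Ld = 3439.6 - 12W.
At equilibrium Ld = Ls, so 3439.6 - 12W = 70.9 + 7W; collecting terms, 3368.7 = 19W and W* = 177.3.
Substitute back: L* = 3439.6 - 12(177.3) = 1312.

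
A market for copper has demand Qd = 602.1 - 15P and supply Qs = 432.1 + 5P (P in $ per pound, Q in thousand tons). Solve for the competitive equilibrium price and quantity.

P* = 8.5, Q* = 474.6

Equating demand and supply, 602.1 - 15P = 432.1 + 5P gives 20P = 170, so P* = 8.5.
Plugging P* into demand: Q* = 602.1 - 15(8.5) = 474.6.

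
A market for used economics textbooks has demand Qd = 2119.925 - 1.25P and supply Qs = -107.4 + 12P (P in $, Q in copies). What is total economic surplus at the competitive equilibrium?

Set Qd = Qs: 2119.925 - 1.25P = -107.4 + 12P, so 2227.325 = 13.25P and P* = 168.1.
Then Q* = 2119.925 - 1.25(168.1) = 1909.8.
Demand choke price = 1695.94; supply choke price = 8.95. CS = ½(1695.94 - 168.1)(1909.8) = 1458934.416; PS = ½(168.1 - 8.95)(1909.8) = 151972.335. Total surplus = 1610906.751.

Total surplus = 1610906.751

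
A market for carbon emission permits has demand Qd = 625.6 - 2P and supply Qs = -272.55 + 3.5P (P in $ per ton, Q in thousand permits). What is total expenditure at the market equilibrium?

Set Qd = Qs: 625.6 - 2P = -272.55 + 3.5P, so 898.15 = 5.5P and P* = 163.3.
Substitute back: Q* = 625.6 - 2(163.3) = 299.
Total expenditure = P* × Q* = 163.3 × 299 = 48826.7.

Total expenditure = 48826.7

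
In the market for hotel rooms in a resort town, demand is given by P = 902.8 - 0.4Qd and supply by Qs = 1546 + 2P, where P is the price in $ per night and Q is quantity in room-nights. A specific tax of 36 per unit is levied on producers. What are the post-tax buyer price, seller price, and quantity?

Rewriting in direct form: Qd = 2257 - 2.5P.
Producers keep P_s = P_b - 36 per unit, so supply in terms of the buyer price is Qs = 1474 + 2P_b.
Equate demand and the shifted supply: 2257 - 2.5P_b = 1474 + 2P_b, giving 4.5P_b = 783, so P_b = 174.
Then P_s = 174 - 36 = 138 and Q = 2257 - 2.5(174) = 1822.

P_b = 174, P_s = 138, Q = 1822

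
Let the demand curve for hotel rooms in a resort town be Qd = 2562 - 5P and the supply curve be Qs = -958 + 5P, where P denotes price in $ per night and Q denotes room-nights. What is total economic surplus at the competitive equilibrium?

At equilibrium Qd = Qs, so 2562 - 5P = -958 + 5P; collecting terms, 3520 = 10P and P* = 352.
Then Q* = 2562 - 5(352) = 802.
Demand choke price = 512.4; supply choke price = 191.6. CS = ½(512.4 - 352)(802) = 64320.4; PS = ½(352 - 191.6)(802) = 64320.4. Total surplus = 128640.8.

Total surplus = 128640.8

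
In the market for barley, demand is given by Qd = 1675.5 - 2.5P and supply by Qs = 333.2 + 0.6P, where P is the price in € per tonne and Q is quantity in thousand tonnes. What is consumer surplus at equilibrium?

Set Qd = Qs: 1675.5 - 2.5P = 333.2 + 0.6P, so 1342.3 = 3.1P and P* = 433.
Then Q* = 1675.5 - 2.5(433) = 593.
Demand choke price (Qd = 0): P = 1675.5/2.5 = 670.2. Consumer surplus = ½ × (670.2 - 433) × 593 = 70329.8.

Consumer surplus = 70329.8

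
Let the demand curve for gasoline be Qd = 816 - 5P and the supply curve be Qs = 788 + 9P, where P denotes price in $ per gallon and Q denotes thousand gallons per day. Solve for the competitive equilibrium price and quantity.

P* = 2, Q* = 806

At equilibrium Qd = Qs, so 816 - 5P = 788 + 9P; collecting terms, 28 = 14P and P* = 2.
From the demand curve, Q* = 816 - 5(2) = 806.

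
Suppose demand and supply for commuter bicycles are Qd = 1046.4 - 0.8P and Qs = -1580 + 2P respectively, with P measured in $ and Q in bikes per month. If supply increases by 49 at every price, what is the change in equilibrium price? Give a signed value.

ΔP = -17.5

The market clears where 1046.4 - 0.8P = -1580 + 2P. Rearranging, 2.8P = 2626.4, hence P* = 938.
Then Q* = 1046.4 - 0.8(938) = 296.
After the shift, supply is Qs = -1531 + 2P.
Re-solving, 2.8P = 2577.4 gives P = 920.5 and Q = 310.
ΔP = 920.5 - 938 = -17.5.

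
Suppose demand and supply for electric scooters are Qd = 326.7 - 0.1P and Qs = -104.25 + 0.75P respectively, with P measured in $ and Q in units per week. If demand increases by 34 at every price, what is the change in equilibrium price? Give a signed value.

Equating demand and supply, 326.7 - 0.1P = -104.25 + 0.75P gives 0.85P = 430.95, so P* = 507.
From the demand curve, Q* = 326.7 - 0.1(507) = 276.
After the shift, demand is Qd = 360.7 - 0.1P.
New equilibrium: 464.95 = 0.85P, so P = 547 and Q = 306.
ΔP = 547 - 507 = 40.

ΔP = 40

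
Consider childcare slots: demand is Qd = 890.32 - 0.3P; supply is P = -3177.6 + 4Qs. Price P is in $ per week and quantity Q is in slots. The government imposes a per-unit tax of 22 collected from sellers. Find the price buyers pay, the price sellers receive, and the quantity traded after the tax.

Rewriting in direct form: Qs = 794.4 + 0.25P.
With a tax of 22 on sellers, they supply based on the net price P_s = P_b - 22, so Qs = 788.9 + 0.25P_b.
Market clearing requires 890.32 - 0.3P_b = 788.9 + 0.25P_b; hence 101.42 = 0.55P_b and P_b = 184.4.
So P_s = 162.4 and the quantity traded is Q = 890.32 - 0.3(184.4) = 835.

P_b = 184.4, P_s = 162.4, Q = 835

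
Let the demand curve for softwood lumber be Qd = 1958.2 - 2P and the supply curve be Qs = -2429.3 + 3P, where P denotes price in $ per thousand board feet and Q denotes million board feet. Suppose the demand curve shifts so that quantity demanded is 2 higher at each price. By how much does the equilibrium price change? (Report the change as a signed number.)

ΔP = 0.4

Equating demand and supply, 1958.2 - 2P = -2429.3 + 3P gives 5P = 4387.5, so P* = 877.5.
From the demand curve, Q* = 1958.2 - 2(877.5) = 203.2.
After the shift, demand is Qd = 1960.2 - 2P.
New equilibrium: 4389.5 = 5P, so P = 877.9 and Q = 204.4.
ΔP = 877.9 - 877.5 = 0.4.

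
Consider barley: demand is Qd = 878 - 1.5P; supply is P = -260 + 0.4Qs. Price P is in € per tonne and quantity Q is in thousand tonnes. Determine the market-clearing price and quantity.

Inverting to quantity form: Qs = 650 + 2.5P.
Set Qd = Qs: 878 - 1.5P = 650 + 2.5P, so 228 = 4P and P* = 57.
From the demand curve, Q* = 878 - 1.5(57) = 792.5.

P* = 57, Q* = 792.5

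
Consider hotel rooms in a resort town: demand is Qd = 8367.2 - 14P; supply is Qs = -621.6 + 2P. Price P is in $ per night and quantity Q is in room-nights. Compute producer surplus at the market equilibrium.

The market clears where 8367.2 - 14P = -621.6 + 2P. Rearranging, 16P = 8988.8, hence P* = 561.8.
From the demand curve, Q* = 8367.2 - 14(561.8) = 502.
Supply choke price (Qs = 0): P = 310.8. Producer surplus = ½ × (561.8 - 310.8) × 502 = 63001.

Producer surplus = 63001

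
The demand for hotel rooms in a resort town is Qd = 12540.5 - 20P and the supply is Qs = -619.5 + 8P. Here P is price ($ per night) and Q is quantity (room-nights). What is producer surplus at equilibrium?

Producer surplus = 616421.265625

Equating demand and supply, 12540.5 - 20P = -619.5 + 8P gives 28P = 13160, so P* = 470.
Substitute back: Q* = 12540.5 - 20(470) = 3140.5.
Supply choke price (Qs = 0): P = 77.4375. Producer surplus = ½ × (470 - 77.4375) × 3140.5 = 616421.265625.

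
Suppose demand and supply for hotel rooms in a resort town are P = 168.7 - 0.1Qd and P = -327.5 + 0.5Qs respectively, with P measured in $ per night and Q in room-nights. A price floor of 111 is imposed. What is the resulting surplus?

Rewriting in direct form: Qd = 1687 - 10P and Qs = 655 + 2P.
With P fixed at 111, quantity demanded is 577 and quantity supplied is 877.
Surplus = Qs - Qd = 877 - 577 = 300.

Surplus = 300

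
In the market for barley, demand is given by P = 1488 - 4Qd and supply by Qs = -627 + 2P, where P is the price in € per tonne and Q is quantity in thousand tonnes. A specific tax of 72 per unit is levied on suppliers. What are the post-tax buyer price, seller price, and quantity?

Solving each curve for Q: Qd = 372 - 0.25P.
With a tax of 72 on suppliers, they supply based on the net price P_s = P_b - 72, so Qs = -771 + 2P_b.
Equate demand and the shifted supply: 372 - 0.25P_b = -771 + 2P_b, giving 2.25P_b = 1143, so P_b = 508.
Then P_s = 508 - 72 = 436 and Q = 372 - 0.25(508) = 245.

P_b = 508, P_s = 436, Q = 245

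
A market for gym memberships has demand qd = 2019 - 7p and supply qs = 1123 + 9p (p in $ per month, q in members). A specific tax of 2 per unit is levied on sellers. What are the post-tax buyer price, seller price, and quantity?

With a tax of 2 on sellers, they supply based on the net price p_s = p_b - 2, so qs = 1105 + 9p_b.
Market clearing requires 2019 - 7p_b = 1105 + 9p_b; hence 914 = 16p_b and p_b = 57.125.
So p_s = 55.125 and the quantity traded is q = 2019 - 7(57.125) = 1619.125.

p_b = 57.125, p_s = 55.125, q = 1619.125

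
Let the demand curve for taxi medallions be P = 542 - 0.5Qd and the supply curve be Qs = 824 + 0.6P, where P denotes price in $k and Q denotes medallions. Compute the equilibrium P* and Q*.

P* = 100, Q* = 884

Solving each curve for Q: Qd = 1084 - 2P.
Set Qd = Qs: 1084 - 2P = 824 + 0.6P, so 260 = 2.6P and P* = 100.
Substitute back: Q* = 1084 - 2(100) = 884.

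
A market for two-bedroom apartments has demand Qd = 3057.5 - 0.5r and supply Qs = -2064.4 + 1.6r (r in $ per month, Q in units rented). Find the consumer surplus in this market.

Consumer surplus = 3378244

The market clears where 3057.5 - 0.5r = -2064.4 + 1.6r. Rearranging, 2.1r = 5121.9, hence r* = 2439.
Plugging r* into demand: Q* = 3057.5 - 0.5(2439) = 1838.
Demand choke price (Qd = 0): r = 3057.5/0.5 = 6115. Consumer surplus = ½ × (6115 - 2439) × 1838 = 3378244.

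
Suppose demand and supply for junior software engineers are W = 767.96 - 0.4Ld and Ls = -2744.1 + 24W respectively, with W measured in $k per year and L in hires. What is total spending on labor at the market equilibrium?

Total spending on labor = 260462.4

Inverting to quantity form: Ld = 1919.9 - 2.5W.
At equilibrium Ld = Ls, so 1919.9 - 2.5W = -2744.1 + 24W; collecting terms, 4664 = 26.5W and W* = 176.
Plugging W* into demand: L* = 1919.9 - 2.5(176) = 1479.9.
Total spending on labor = W* × L* = 176 × 1479.9 = 260462.4.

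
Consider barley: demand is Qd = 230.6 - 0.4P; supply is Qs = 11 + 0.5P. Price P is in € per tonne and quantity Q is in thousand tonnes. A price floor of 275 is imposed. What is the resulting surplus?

At P = 275: Qd = 120.6 and Qs = 148.5.
Surplus = Qs - Qd = 148.5 - 120.6 = 27.9.

Surplus = 27.9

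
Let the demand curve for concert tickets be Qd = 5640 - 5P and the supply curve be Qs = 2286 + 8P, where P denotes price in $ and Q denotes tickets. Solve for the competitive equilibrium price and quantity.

P* = 258, Q* = 4350

Set Qd = Qs: 5640 - 5P = 2286 + 8P, so 3354 = 13P and P* = 258.
From the demand curve, Q* = 5640 - 5(258) = 4350.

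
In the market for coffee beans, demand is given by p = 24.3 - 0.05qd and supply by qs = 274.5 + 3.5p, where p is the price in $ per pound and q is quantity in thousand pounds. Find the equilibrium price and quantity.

p* = 9, q* = 306

Inverting to quantity form: qd = 486 - 20p.
Set qd = qs: 486 - 20p = 274.5 + 3.5p, so 211.5 = 23.5p and p* = 9.
Then q* = 486 - 20(9) = 306.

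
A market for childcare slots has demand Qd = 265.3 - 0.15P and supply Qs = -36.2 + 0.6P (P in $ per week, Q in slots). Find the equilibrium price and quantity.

At equilibrium Qd = Qs, so 265.3 - 0.15P = -36.2 + 0.6P; collecting terms, 301.5 = 0.75P and P* = 402.
Then Q* = 265.3 - 0.15(402) = 205.

P* = 402, Q* = 205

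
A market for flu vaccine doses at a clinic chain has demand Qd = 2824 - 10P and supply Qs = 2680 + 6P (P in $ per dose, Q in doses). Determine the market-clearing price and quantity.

Equating demand and supply, 2824 - 10P = 2680 + 6P gives 16P = 144, so P* = 9.
Plugging P* into demand: Q* = 2824 - 10(9) = 2734.

P* = 9, Q* = 2734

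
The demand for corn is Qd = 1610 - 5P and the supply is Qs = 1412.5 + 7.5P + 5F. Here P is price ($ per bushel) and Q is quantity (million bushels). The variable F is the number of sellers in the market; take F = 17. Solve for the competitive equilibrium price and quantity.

P* = 9, Q* = 1565

With F = 17, supply is Qs = 1497.5 + 7.5P.
The market clears where 1610 - 5P = 1497.5 + 7.5P. Rearranging, 12.5P = 112.5, hence P* = 9.
From the demand curve, Q* = 1610 - 5(9) = 1565.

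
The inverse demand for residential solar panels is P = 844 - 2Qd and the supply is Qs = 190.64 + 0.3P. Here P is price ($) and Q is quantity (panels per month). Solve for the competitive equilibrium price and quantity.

Rewriting in direct form: Qd = 422 - 0.5P.
At equilibrium Qd = Qs, so 422 - 0.5P = 190.64 + 0.3P; collecting terms, 231.36 = 0.8P and P* = 289.2.
Plugging P* into demand: Q* = 422 - 0.5(289.2) = 277.4.

P* = 289.2, Q* = 277.4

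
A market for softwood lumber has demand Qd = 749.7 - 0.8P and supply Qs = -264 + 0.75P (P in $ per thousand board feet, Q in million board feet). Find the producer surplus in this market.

Set Qd = Qs: 749.7 - 0.8P = -264 + 0.75P, so 1013.7 = 1.55P and P* = 654.
Then Q* = 749.7 - 0.8(654) = 226.5.
Supply choke price (Qs = 0): P = 352. Producer surplus = ½ × (654 - 352) × 226.5 = 34201.5.

Producer surplus = 34201.5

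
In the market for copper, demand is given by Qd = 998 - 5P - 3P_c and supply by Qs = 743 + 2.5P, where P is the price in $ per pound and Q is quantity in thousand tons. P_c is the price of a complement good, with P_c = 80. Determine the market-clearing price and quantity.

P* = 2, Q* = 748

With P_c = 80, demand is Qd = 758 - 5P.
At equilibrium Qd = Qs, so 758 - 5P = 743 + 2.5P; collecting terms, 15 = 7.5P and P* = 2.
Substitute back: Q* = 758 - 5(2) = 748.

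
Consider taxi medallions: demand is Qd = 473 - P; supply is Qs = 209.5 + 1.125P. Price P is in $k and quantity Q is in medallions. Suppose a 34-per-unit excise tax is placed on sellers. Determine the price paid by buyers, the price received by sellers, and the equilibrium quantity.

With a tax of 34 on sellers, they supply based on the net price P_s = P_b - 34, so Qs = 171.25 + 1.125P_b.
Market clearing requires 473 - P_b = 171.25 + 1.125P_b; hence 301.75 = 2.125P_b and P_b = 142.
Then P_s = 142 - 34 = 108 and Q = 473 - 142 = 331.

P_b = 142, P_s = 108, Q = 331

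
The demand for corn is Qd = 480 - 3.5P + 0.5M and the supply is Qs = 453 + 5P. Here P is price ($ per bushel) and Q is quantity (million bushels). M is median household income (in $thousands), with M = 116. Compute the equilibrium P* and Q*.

With M = 116, demand is Qd = 538 - 3.5P.
Equating demand and supply, 538 - 3.5P = 453 + 5P gives 8.5P = 85, so P* = 10.
Substitute back: Q* = 538 - 3.5(10) = 503.

P* = 10, Q* = 503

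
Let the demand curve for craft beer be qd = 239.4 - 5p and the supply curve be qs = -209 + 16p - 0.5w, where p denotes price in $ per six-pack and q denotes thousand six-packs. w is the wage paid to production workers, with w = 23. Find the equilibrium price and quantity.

p* = 21.9, q* = 129.9

With w = 23, supply is qs = -220.5 + 16p.
At equilibrium qd = qs, so 239.4 - 5p = -220.5 + 16p; collecting terms, 459.9 = 21p and p* = 21.9.
Plugging p* into demand: q* = 239.4 - 5(21.9) = 129.9.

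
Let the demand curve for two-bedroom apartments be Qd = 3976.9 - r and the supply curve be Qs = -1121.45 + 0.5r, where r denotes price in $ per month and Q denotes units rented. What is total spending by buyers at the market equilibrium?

Total spending by buyers = 1964564.2

Equating demand and supply, 3976.9 - r = -1121.45 + 0.5r gives 1.5r = 5098.35, so r* = 3398.9.
Substitute back: Q* = 3976.9 - 3398.9 = 578.
Total spending by buyers = r* × Q* = 3398.9 × 578 = 1964564.2.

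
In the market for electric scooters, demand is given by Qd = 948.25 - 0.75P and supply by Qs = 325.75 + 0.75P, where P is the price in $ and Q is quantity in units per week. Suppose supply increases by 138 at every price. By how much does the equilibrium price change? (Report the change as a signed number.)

The market clears where 948.25 - 0.75P = 325.75 + 0.75P. Rearranging, 1.5P = 622.5, hence P* = 415.
Then Q* = 948.25 - 0.75(415) = 637.
After the shift, supply is Qs = 463.75 + 0.75P.
The new intersection has 484.5 = 1.5P, i.e. P = 323, Q = 706.
ΔP = 323 - 415 = -92.

ΔP = -92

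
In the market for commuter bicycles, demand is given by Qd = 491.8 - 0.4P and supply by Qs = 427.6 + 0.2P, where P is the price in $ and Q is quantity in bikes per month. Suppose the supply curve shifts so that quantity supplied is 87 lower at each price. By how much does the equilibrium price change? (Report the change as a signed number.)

Equating demand and supply, 491.8 - 0.4P = 427.6 + 0.2P gives 0.6P = 64.2, so P* = 107.
Substitute back: Q* = 491.8 - 0.4(107) = 449.
After the shift, supply is Qs = 340.6 + 0.2P.
The new intersection has 151.2 = 0.6P, i.e. P = 252, Q = 391.
ΔP = 252 - 107 = 145.

ΔP = 145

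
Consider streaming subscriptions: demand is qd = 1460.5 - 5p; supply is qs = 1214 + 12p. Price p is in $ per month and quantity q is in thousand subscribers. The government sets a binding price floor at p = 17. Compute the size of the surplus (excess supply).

Surplus = 42.5

At p = 17: qd = 1375.5 and qs = 1418.
Surplus = qs - qd = 1418 - 1375.5 = 42.5.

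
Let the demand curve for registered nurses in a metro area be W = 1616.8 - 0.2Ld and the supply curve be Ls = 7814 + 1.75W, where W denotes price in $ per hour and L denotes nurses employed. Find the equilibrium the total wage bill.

The total wage bill = 315360

Rewriting in direct form: Ld = 8084 - 5W.
The market clears where 8084 - 5W = 7814 + 1.75W. Rearranging, 6.75W = 270, hence W* = 40.
From the demand curve, L* = 8084 - 5(40) = 7884.
The total wage bill = W* × L* = 40 × 7884 = 315360.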